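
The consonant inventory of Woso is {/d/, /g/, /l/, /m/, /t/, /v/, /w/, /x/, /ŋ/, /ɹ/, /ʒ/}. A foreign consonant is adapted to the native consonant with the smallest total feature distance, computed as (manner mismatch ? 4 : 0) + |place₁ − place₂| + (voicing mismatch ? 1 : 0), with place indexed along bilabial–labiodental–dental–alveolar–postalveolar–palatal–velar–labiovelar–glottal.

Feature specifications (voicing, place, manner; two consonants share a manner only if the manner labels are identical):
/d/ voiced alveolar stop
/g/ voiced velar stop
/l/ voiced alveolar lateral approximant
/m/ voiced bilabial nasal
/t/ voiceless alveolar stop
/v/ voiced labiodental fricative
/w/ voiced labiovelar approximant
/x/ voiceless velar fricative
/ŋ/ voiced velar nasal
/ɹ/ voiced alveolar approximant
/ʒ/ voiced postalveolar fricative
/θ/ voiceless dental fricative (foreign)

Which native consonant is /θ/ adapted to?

v

/v/ is closest: same manner (fricative), place distance 1 (dental→labiodental), voicing differs (+1); total 2. Next closest is /ʒ/ at distance 3.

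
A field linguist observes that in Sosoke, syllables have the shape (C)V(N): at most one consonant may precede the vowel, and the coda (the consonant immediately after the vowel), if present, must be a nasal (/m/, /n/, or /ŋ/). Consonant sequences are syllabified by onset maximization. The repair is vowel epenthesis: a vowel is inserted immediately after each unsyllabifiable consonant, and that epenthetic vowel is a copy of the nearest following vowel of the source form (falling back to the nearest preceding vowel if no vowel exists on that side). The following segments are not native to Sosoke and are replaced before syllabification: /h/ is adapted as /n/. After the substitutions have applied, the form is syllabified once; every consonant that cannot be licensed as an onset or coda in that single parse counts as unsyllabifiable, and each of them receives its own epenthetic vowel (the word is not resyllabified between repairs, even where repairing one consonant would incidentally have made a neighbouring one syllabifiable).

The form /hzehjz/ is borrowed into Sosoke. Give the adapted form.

Substitution: /h/ → /n/, giving /nzenjz/.
Syllabifying with onset maximization leaves /n/, /j/, /z/ stranded (only a nasal (/m/, /n/, or /ŋ/) is licensed in coda position; onsets are limited to one consonant).
Epenthesis after each stranded consonant: /n/ → /ne/, /j/ → /je/, /z/ → /ze/.

nezenjeze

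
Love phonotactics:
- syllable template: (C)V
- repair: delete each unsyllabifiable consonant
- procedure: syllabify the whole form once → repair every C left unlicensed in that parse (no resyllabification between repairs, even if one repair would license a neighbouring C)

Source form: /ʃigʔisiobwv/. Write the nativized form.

ʃiʔisio

Syllabifying with onset maximization leaves /g/, /b/, /w/, /v/ stranded (no codas are permitted; onsets are limited to one consonant).
Deleting the stranded consonants removes /g/, /b/, /w/, /v/.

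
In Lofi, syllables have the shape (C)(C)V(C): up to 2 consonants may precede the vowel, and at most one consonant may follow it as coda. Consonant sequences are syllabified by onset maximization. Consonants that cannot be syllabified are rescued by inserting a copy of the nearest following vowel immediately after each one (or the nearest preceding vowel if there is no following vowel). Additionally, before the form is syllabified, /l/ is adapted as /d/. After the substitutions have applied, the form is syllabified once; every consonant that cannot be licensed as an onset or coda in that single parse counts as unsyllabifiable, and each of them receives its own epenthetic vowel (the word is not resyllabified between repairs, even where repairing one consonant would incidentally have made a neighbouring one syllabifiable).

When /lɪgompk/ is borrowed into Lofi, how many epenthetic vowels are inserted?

After substitution the input is /dɪgompk/.
The unsyllabifiable consonants are /p/, /k/; each receives one epenthetic vowel.

2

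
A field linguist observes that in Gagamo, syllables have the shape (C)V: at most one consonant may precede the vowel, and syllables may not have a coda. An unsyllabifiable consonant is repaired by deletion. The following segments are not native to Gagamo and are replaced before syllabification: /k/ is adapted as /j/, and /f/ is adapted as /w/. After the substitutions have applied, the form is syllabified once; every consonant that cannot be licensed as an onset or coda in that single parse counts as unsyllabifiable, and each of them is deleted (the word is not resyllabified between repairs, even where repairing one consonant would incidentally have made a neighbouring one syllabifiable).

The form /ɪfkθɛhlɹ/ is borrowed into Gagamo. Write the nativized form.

ɪθɛ

Substitution: /f/ → /w/, /k/ → /j/, giving /ɪwjθɛhlɹ/.
Under (C)V, the unsyllabifiable consonants are /w/, /j/, /h/, /l/, /ɹ/ (no codas are permitted; onsets are limited to one consonant).
Each unlicensed consonant is deleted: /w/, /j/, /h/, /l/, /ɹ/.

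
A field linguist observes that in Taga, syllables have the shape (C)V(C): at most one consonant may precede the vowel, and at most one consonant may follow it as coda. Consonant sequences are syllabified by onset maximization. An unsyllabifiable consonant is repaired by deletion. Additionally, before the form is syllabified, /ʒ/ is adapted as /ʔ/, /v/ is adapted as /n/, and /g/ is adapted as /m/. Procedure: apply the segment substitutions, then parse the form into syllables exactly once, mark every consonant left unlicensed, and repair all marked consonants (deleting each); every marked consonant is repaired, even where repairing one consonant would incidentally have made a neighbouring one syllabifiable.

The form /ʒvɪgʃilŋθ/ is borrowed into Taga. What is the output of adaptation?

Substitution: /ʒ/ → /ʔ/, /v/ → /n/, /g/ → /m/, giving /ʔnɪmʃilŋθ/.
Syllabifying with onset maximization leaves /ʔ/, /ŋ/, /θ/ stranded (at most one coda consonant is licensed; onsets are limited to one consonant).
Each unlicensed consonant is deleted: /ʔ/, /ŋ/, /θ/.

nɪmʃil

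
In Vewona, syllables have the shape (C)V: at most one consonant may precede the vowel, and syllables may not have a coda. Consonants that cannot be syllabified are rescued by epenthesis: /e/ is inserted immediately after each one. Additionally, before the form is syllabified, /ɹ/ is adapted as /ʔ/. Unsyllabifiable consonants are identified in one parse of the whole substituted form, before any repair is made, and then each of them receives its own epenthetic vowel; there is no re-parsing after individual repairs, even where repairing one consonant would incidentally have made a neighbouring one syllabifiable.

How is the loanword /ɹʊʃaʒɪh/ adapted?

Substitution: /ɹ/ → /ʔ/, giving /ʔʊʃaʒɪh/.
The consonants /h/ cannot be parsed into a legal (C)V syllable (no codas are permitted; onsets are limited to one consonant).
Epenthesis after each stranded consonant: /h/ → /he/.

ʔʊʃaʒɪhe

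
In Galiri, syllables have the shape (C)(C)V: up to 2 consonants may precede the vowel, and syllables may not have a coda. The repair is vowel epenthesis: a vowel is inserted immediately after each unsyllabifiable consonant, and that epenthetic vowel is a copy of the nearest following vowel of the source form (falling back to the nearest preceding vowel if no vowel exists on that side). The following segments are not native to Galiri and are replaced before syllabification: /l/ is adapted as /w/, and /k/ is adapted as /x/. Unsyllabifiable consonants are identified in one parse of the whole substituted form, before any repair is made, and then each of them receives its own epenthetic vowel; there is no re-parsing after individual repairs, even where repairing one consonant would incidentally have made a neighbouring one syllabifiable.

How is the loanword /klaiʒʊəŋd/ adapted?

Substitution: /k/ → /x/, /l/ → /w/, giving /xwaiʒʊəŋd/.
The consonants /ŋ/, /d/ cannot be parsed into a legal (C)(C)V syllable (no codas are permitted; onsets may contain at most 2 consonants).
Inserting the epenthetic vowel yields /ŋ/ → /ŋə/, /d/ → /də/.

xwaiʒʊəŋədə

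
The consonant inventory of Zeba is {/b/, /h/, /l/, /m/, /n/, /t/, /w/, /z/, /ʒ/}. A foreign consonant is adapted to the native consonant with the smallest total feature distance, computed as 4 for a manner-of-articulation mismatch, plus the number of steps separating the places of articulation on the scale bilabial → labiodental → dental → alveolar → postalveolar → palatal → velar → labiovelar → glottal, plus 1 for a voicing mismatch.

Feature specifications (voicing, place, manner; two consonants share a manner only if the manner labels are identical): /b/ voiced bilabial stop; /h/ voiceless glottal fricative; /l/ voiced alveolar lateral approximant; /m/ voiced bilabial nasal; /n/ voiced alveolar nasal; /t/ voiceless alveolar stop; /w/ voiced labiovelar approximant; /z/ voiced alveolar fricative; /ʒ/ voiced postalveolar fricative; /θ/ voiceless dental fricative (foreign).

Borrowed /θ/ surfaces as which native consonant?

/z/ is closest: same manner (fricative), place distance 1 (dental→alveolar), voicing differs (+1); total 2. Next closest is /ʒ/ at distance 3.

z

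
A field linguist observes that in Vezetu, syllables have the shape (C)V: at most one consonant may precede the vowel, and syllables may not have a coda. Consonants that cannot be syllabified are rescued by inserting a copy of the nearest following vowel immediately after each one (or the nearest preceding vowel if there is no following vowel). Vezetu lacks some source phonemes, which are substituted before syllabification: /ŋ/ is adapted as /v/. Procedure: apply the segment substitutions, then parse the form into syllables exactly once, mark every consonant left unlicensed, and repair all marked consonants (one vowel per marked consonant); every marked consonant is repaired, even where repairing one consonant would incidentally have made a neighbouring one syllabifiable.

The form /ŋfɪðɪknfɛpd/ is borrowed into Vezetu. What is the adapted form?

Substitution: /ŋ/ → /v/, giving /vfɪðɪknfɛpd/.
Syllabifying with onset maximization leaves /v/, /k/, /n/, /p/, /d/ stranded (no codas are permitted; onsets are limited to one consonant).
Epenthesis after each stranded consonant: /v/ → /vɪ/, /k/ → /kɛ/, /n/ → /nɛ/, /p/ → /pɛ/, /d/ → /dɛ/.

vɪfɪðɪkɛnɛfɛpɛdɛ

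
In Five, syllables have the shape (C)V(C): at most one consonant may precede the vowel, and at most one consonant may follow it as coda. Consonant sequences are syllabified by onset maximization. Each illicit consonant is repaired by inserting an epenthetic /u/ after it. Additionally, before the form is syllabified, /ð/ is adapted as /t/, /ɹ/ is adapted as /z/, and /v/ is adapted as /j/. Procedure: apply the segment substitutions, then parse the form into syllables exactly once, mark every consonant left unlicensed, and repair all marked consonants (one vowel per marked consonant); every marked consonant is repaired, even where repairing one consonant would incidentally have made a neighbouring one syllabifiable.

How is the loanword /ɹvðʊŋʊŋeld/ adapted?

Substitution: /ɹ/ → /z/, /v/ → /j/, /ð/ → /t/, giving /zjtʊŋʊŋeld/.
Syllabifying with onset maximization leaves /z/, /j/, /d/ stranded (at most one coda consonant is licensed; onsets are limited to one consonant).
Inserting the epenthetic vowel yields /z/ → /zu/, /j/ → /ju/, /d/ → /du/.

zujutʊŋʊŋeldu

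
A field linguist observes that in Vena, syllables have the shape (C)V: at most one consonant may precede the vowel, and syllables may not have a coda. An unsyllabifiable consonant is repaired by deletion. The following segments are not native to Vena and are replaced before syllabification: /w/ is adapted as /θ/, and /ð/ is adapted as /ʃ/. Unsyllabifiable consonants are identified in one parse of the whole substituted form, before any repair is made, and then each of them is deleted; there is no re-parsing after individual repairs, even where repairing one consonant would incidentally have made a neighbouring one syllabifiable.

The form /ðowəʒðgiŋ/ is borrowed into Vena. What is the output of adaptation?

ʃoθəgi

Substitution: /ð/ → /ʃ/, /w/ → /θ/, giving /ʃoθəʒʃgiŋ/.
Under (C)V, the unsyllabifiable consonants are /ʒ/, /ʃ/, /ŋ/ (no codas are permitted; onsets are limited to one consonant).
Deletion applies to /ʒ/, /ʃ/, /ŋ/.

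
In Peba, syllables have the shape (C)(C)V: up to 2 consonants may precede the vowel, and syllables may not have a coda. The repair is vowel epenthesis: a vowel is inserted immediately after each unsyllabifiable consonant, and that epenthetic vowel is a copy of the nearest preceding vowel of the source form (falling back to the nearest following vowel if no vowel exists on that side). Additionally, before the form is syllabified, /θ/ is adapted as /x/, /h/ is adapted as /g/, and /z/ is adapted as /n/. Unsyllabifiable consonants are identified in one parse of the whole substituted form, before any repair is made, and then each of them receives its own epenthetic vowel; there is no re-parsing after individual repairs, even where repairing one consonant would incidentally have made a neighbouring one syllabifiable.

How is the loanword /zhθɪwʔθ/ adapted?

nɪgxɪwɪʔɪxɪ

Substitution: /z/ → /n/, /h/ → /g/, /θ/ → /x/, giving /ngxɪwʔx/.
Under (C)(C)V, the unsyllabifiable consonants are /n/, /w/, /ʔ/, /x/ (no codas are permitted; onsets may contain at most 2 consonants).
Epenthesis after each stranded consonant: /n/ → /nɪ/, /w/ → /wɪ/, /ʔ/ → /ʔɪ/, /x/ → /xɪ/.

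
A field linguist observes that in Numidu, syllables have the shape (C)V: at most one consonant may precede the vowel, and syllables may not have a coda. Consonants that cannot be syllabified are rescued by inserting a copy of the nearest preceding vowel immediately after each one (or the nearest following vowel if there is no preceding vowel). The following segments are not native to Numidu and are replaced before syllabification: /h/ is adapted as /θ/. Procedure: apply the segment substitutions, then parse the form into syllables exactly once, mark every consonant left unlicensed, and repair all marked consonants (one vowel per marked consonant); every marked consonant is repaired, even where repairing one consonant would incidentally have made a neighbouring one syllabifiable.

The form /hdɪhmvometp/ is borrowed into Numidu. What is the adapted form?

Substitution: /h/ → /θ/, giving /θdɪθmvometp/.
The consonants /θ/, /θ/, /m/, /t/, /p/ cannot be parsed into a legal (C)V syllable (no codas are permitted; onsets are limited to one consonant).
Inserting the epenthetic vowel yields /θ/ → /θɪ/, /θ/ → /θɪ/, /m/ → /mɪ/, /t/ → /te/, /p/ → /pe/.

θɪdɪθɪmɪvometepe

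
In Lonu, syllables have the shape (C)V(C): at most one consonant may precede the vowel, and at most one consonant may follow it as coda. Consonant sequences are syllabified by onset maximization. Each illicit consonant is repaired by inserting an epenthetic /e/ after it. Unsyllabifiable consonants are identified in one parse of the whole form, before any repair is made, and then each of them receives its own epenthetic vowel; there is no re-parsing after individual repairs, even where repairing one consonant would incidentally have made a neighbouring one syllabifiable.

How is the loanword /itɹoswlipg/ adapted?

itɹoswelipge

Syllabifying with onset maximization leaves /w/, /g/ stranded (at most one coda consonant is licensed; onsets are limited to one consonant).
Epenthesis after each stranded consonant: /w/ → /we/, /g/ → /ge/.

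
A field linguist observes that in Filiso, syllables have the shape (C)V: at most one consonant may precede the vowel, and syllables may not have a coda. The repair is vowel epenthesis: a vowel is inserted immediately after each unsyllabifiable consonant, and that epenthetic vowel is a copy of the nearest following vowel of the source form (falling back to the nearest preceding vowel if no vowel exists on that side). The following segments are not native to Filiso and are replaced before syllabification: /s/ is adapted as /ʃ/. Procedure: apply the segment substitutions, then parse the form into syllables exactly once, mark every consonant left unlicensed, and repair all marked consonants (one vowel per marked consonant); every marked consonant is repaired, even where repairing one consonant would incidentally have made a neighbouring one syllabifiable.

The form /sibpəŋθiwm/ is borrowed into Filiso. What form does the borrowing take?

Substitution: /s/ → /ʃ/, giving /ʃibpəŋθiwm/.
Syllabifying with onset maximization leaves /b/, /ŋ/, /w/, /m/ stranded (no codas are permitted; onsets are limited to one consonant).
Epenthesis after each stranded consonant: /b/ → /bə/, /ŋ/ → /ŋi/, /w/ → /wi/, /m/ → /mi/.

ʃibəpəŋiθiwimi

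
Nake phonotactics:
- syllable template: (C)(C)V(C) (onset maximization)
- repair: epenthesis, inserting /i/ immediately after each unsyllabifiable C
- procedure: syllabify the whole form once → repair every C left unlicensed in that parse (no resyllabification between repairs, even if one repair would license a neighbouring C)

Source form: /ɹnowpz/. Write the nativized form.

Syllabifying with onset maximization leaves /p/, /z/ stranded (at most one coda consonant is licensed; onsets may contain at most 2 consonants).
Inserting the epenthetic vowel yields /p/ → /pi/, /z/ → /zi/.

ɹnowpizi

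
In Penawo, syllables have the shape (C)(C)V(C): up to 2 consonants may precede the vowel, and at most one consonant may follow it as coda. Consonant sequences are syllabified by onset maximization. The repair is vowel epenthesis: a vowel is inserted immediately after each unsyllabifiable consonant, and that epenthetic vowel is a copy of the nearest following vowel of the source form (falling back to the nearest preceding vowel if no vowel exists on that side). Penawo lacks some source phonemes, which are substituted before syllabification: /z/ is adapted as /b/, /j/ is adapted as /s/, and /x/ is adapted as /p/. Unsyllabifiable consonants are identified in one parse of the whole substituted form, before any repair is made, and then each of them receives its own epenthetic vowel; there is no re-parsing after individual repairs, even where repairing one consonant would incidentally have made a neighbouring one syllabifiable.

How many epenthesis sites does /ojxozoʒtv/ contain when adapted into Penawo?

2

After substitution the input is /ospoboʒtv/.
The unsyllabifiable consonants are /t/, /v/; each receives one epenthetic vowel.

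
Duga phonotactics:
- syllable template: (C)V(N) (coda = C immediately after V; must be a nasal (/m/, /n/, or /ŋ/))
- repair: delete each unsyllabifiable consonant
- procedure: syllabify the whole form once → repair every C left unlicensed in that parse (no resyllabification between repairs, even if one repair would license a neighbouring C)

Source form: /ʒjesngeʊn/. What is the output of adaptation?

The consonants /ʒ/, /s/, /n/ cannot be parsed into a legal (C)V(N) syllable (only a nasal (/m/, /n/, or /ŋ/) is licensed in coda position; onsets are limited to one consonant).
Deletion applies to /ʒ/, /s/, /n/.

jegeʊn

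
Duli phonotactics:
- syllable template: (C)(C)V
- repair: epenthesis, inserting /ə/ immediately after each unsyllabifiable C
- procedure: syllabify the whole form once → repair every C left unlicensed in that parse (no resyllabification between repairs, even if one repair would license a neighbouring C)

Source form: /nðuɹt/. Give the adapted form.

Syllabifying with onset maximization leaves /ɹ/, /t/ stranded (no codas are permitted; onsets may contain at most 2 consonants).
Epenthesis after each stranded consonant: /ɹ/ → /ɹə/, /t/ → /tə/.

nðuɹətə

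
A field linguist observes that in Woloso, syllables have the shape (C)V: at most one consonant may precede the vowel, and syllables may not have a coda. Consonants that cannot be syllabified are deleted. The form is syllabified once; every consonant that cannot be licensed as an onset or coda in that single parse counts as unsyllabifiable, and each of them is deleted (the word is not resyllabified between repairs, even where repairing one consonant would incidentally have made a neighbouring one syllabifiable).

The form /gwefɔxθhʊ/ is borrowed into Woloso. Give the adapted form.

Syllabifying with onset maximization leaves /g/, /x/, /θ/ stranded (no codas are permitted; onsets are limited to one consonant).
Each unlicensed consonant is deleted: /g/, /x/, /θ/.

wefɔhʊ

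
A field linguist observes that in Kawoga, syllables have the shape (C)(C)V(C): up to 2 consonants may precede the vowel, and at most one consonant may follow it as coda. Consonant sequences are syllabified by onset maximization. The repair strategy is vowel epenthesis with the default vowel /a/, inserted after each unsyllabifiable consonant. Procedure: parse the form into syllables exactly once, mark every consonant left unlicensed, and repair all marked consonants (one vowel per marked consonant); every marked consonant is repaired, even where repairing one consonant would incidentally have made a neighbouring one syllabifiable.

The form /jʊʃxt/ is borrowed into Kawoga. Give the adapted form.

jʊʃxata

Under (C)(C)V(C), the unsyllabifiable consonants are /x/, /t/ (at most one coda consonant is licensed; onsets may contain at most 2 consonants).
Inserting the epenthetic vowel yields /x/ → /xa/, /t/ → /ta/.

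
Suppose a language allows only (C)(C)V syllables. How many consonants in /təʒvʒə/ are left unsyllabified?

1

Syllabifying with onset maximization leaves /ʒ/ stranded (no codas are permitted; onsets may contain at most 2 consonants).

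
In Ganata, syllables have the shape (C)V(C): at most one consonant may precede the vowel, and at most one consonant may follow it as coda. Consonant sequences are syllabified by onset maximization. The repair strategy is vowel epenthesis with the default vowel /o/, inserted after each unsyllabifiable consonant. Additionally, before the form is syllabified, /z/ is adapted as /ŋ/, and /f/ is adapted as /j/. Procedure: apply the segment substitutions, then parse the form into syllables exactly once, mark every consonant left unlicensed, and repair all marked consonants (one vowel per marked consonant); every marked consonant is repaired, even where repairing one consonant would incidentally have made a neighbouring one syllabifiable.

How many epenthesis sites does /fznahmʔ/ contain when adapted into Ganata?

After substitution the input is /jŋnahmʔ/.
The unsyllabifiable consonants are /j/, /ŋ/, /m/, /ʔ/; each receives one epenthetic vowel.

4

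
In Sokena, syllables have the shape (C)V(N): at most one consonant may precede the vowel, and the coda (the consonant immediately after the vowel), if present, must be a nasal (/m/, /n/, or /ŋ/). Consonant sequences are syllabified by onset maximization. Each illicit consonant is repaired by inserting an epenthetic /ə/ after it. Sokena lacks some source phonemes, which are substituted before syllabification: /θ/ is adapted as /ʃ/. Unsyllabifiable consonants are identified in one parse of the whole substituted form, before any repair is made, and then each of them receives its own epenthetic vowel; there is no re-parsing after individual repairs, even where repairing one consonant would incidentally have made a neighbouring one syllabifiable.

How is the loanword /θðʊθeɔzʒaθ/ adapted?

Substitution: /θ/ → /ʃ/, giving /ʃðʊʃeɔzʒaʃ/.
The consonants /ʃ/, /z/, /ʃ/ cannot be parsed into a legal (C)V(N) syllable (only a nasal (/m/, /n/, or /ŋ/) is licensed in coda position; onsets are limited to one consonant).
Inserting the epenthetic vowel yields /ʃ/ → /ʃə/, /z/ → /zə/, /ʃ/ → /ʃə/.

ʃəðʊʃeɔzəʒaʃə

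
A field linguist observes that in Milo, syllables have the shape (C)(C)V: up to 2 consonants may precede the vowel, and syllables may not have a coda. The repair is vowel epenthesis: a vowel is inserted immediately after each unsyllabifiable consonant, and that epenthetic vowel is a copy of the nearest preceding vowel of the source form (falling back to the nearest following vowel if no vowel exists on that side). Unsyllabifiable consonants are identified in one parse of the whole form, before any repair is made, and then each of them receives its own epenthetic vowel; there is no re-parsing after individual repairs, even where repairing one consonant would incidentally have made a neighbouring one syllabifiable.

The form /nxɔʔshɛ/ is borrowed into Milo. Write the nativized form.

The consonants /ʔ/ cannot be parsed into a legal (C)(C)V syllable (no codas are permitted; onsets may contain at most 2 consonants).
Epenthesis after each stranded consonant: /ʔ/ → /ʔɔ/.

nxɔʔɔshɛ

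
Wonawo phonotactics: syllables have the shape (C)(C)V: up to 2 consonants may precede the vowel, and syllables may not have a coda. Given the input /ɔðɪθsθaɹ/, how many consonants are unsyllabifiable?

The consonants /θ/, /ɹ/ cannot be parsed into a legal (C)(C)V syllable (no codas are permitted; onsets may contain at most 2 consonants).

2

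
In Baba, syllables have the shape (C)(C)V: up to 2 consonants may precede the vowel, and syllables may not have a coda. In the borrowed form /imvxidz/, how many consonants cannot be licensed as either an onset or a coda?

3

The consonants /m/, /d/, /z/ cannot be parsed into a legal (C)(C)V syllable (no codas are permitted; onsets may contain at most 2 consonants).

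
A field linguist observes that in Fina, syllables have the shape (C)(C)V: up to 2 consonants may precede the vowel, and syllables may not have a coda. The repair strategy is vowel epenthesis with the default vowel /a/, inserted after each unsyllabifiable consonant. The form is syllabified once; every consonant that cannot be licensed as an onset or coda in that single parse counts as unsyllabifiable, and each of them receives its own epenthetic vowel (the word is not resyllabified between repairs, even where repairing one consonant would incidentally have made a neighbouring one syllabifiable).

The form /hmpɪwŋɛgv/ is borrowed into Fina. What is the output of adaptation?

hampɪwŋɛgava

Under (C)(C)V, the unsyllabifiable consonants are /h/, /g/, /v/ (no codas are permitted; onsets may contain at most 2 consonants).
Each unlicensed consonant becomes the onset of a new syllable: /h/ → /ha/, /g/ → /ga/, /v/ → /va/.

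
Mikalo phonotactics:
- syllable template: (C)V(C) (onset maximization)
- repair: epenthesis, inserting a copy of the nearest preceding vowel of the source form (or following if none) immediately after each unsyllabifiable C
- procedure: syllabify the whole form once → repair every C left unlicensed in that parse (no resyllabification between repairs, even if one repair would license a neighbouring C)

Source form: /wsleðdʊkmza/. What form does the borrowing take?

weseleðdʊkmʊza

Syllabifying with onset maximization leaves /w/, /s/, /m/ stranded (at most one coda consonant is licensed; onsets are limited to one consonant).
Epenthesis after each stranded consonant: /w/ → /we/, /s/ → /se/, /m/ → /mʊ/.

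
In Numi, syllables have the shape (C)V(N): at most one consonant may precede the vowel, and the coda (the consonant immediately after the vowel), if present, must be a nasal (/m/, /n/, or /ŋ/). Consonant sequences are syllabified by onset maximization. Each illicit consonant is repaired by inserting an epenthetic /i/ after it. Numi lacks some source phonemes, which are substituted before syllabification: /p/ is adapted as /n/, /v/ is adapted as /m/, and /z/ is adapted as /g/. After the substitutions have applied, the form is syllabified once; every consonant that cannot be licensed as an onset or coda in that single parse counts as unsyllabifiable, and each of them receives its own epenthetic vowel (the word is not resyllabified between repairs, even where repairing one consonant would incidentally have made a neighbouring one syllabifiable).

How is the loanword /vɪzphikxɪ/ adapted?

mɪginihikixɪ

Substitution: /v/ → /m/, /z/ → /g/, /p/ → /n/, giving /mɪgnhikxɪ/.
The consonants /g/, /n/, /k/ cannot be parsed into a legal (C)V(N) syllable (only a nasal (/m/, /n/, or /ŋ/) is licensed in coda position; onsets are limited to one consonant).
Each unlicensed consonant becomes the onset of a new syllable: /g/ → /gi/, /n/ → /ni/, /k/ → /ki/.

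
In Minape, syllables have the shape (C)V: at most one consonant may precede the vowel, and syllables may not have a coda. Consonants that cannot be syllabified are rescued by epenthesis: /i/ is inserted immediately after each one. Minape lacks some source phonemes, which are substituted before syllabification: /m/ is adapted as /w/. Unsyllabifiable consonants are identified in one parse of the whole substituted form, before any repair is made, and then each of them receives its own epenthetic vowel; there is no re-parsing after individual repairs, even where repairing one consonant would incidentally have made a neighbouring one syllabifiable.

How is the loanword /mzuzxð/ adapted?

Substitution: /m/ → /w/, giving /wzuzxð/.
Under (C)V, the unsyllabifiable consonants are /w/, /z/, /x/, /ð/ (no codas are permitted; onsets are limited to one consonant).
Inserting the epenthetic vowel yields /w/ → /wi/, /z/ → /zi/, /x/ → /xi/, /ð/ → /ði/.

wizuzixiði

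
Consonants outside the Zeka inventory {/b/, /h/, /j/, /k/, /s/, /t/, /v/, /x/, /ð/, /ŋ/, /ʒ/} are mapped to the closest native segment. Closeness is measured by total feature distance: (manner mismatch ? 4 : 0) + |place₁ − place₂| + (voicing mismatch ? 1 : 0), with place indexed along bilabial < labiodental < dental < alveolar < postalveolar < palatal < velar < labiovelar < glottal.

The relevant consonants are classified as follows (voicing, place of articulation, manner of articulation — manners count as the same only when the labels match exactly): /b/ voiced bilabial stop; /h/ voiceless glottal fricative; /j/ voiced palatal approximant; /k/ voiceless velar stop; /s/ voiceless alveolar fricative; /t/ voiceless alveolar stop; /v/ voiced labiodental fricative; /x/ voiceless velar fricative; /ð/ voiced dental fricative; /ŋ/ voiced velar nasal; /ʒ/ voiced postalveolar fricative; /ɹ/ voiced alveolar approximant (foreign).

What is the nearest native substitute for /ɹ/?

/j/ is closest: same manner (approximant), place distance 2 (alveolar→palatal), same voicing; total 2. Next closest is /s/ at distance 5.

j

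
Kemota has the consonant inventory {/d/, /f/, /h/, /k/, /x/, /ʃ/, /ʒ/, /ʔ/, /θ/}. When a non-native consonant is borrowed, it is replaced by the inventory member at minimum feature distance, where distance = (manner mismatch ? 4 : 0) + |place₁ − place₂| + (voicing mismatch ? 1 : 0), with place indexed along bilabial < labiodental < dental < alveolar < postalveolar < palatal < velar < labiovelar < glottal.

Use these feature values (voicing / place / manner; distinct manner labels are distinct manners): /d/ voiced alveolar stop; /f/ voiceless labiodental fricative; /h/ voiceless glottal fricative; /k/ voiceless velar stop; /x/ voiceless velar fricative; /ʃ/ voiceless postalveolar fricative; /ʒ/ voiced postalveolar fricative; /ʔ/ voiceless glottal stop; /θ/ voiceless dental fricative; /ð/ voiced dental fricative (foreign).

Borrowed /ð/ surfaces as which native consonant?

θ

/θ/ is closest: same manner (fricative), place distance 0 (dental→dental), voicing differs (+1); total 1. Next closest is /f/ at distance 2.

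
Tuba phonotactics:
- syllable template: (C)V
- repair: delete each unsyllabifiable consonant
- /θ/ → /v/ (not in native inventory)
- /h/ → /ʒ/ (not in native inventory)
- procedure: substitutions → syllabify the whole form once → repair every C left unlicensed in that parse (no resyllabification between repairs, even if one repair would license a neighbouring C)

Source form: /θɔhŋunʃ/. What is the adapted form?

vɔŋu

Substitution: /θ/ → /v/, /h/ → /ʒ/, giving /vɔʒŋunʃ/.
Syllabifying with onset maximization leaves /ʒ/, /n/, /ʃ/ stranded (no codas are permitted; onsets are limited to one consonant).
Each unlicensed consonant is deleted: /ʒ/, /n/, /ʃ/.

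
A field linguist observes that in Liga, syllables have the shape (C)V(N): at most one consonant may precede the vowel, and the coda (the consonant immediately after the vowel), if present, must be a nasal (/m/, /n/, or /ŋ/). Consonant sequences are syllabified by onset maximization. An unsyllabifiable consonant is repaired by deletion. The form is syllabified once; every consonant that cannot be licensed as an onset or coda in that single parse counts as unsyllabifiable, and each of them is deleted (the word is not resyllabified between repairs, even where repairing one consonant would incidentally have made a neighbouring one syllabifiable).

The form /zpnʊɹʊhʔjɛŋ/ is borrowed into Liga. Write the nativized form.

nʊɹʊjɛŋ

Syllabifying with onset maximization leaves /z/, /p/, /h/, /ʔ/ stranded (only a nasal (/m/, /n/, or /ŋ/) is licensed in coda position; onsets are limited to one consonant).
Deletion applies to /z/, /p/, /h/, /ʔ/.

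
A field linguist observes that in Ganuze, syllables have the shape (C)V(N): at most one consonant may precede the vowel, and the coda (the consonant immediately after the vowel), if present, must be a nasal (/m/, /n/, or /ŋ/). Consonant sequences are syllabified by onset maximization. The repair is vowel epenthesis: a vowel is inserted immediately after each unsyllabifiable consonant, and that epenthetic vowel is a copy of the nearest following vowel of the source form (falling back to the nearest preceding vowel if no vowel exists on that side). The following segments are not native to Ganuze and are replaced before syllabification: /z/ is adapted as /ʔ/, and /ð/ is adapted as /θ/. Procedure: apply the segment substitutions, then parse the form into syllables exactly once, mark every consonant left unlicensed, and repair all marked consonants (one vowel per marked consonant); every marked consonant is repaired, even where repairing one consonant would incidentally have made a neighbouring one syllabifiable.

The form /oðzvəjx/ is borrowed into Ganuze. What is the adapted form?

Substitution: /ð/ → /θ/, /z/ → /ʔ/, giving /oθʔvəjx/.
The consonants /θ/, /ʔ/, /j/, /x/ cannot be parsed into a legal (C)V(N) syllable (only a nasal (/m/, /n/, or /ŋ/) is licensed in coda position; onsets are limited to one consonant).
Inserting the epenthetic vowel yields /θ/ → /θə/, /ʔ/ → /ʔə/, /j/ → /jə/, /x/ → /xə/.

oθəʔəvəjəxə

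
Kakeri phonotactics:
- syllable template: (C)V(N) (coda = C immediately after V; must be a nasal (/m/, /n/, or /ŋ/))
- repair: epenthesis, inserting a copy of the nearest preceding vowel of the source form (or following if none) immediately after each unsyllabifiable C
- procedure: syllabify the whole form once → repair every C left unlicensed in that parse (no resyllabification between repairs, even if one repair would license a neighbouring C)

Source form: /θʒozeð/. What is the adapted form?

θoʒozeðe

The consonants /θ/, /ð/ cannot be parsed into a legal (C)V(N) syllable (only a nasal (/m/, /n/, or /ŋ/) is licensed in coda position; onsets are limited to one consonant).
Each unlicensed consonant becomes the onset of a new syllable: /θ/ → /θo/, /ð/ → /ðe/.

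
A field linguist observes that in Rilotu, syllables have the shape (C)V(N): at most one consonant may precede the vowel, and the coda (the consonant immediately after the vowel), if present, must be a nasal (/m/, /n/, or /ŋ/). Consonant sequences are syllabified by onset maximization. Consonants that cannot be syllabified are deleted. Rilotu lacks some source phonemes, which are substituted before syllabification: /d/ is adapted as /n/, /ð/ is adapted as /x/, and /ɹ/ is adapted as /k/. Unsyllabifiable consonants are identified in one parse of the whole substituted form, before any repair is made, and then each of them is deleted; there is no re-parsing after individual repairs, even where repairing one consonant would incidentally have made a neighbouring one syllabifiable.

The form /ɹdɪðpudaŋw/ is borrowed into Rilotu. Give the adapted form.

nɪpunaŋ

Substitution: /ɹ/ → /k/, /d/ → /n/, /ð/ → /x/, giving /knɪxpunaŋw/.
Syllabifying with onset maximization leaves /k/, /x/, /w/ stranded (only a nasal (/m/, /n/, or /ŋ/) is licensed in coda position; onsets are limited to one consonant).
Each unlicensed consonant is deleted: /k/, /x/, /w/.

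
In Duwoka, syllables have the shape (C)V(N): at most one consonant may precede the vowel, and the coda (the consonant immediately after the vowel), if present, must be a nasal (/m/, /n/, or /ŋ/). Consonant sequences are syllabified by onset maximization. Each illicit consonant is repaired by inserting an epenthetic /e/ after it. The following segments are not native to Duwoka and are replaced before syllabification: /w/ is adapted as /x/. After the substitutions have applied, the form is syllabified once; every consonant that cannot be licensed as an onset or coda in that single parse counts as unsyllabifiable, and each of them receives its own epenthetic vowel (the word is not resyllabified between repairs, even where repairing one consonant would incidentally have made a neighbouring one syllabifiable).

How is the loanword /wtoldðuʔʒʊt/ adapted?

Substitution: /w/ → /x/, giving /xtoldðuʔʒʊt/.
Syllabifying with onset maximization leaves /x/, /l/, /d/, /ʔ/, /t/ stranded (only a nasal (/m/, /n/, or /ŋ/) is licensed in coda position; onsets are limited to one consonant).
Each unlicensed consonant becomes the onset of a new syllable: /x/ → /xe/, /l/ → /le/, /d/ → /de/, /ʔ/ → /ʔe/, /t/ → /te/.

xetoledeðuʔeʒʊte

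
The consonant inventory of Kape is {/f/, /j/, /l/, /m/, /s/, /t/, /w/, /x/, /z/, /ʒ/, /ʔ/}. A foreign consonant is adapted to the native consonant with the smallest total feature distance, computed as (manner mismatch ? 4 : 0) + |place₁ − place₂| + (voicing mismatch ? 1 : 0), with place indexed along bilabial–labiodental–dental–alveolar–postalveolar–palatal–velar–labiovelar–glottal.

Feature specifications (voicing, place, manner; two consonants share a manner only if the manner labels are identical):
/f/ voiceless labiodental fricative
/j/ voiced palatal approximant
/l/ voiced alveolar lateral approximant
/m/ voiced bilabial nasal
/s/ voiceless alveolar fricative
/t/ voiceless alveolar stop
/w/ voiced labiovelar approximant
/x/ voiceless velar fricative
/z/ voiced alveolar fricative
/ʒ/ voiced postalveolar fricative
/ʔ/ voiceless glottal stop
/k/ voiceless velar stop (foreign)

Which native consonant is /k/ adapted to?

/ʔ/ is closest: same manner (stop), place distance 2 (velar→glottal), same voicing; total 2. Next closest is /t/ at distance 3.

ʔ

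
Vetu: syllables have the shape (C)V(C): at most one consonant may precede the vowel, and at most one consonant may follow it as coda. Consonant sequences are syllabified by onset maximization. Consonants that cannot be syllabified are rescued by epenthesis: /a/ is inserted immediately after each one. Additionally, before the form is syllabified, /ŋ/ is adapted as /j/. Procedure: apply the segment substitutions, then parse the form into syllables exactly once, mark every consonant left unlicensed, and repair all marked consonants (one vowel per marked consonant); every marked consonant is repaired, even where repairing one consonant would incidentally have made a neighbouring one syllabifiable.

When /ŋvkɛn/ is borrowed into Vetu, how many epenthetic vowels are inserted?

2

After substitution the input is /jvkɛn/.
The unsyllabifiable consonants are /j/, /v/; each receives one epenthetic vowel.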